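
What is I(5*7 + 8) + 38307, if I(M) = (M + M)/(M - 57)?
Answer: 268106/7 ≈ 38301.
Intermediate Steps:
I(M) = 2*M/(-57 + M) (I(M) = (2*M)/(-57 + M) = 2*M/(-57 + M))
I(5*7 + 8) + 38307 = 2*(5*7 + 8)/(-57 + (5*7 + 8)) + 38307 = 2*(35 + 8)/(-57 + (35 + 8)) + 38307 = 2*43/(-57 + 43) + 38307 = 2*43/(-14) + 38307 = 2*43*(-1/14) + 38307 = -43/7 + 38307 = 268106/7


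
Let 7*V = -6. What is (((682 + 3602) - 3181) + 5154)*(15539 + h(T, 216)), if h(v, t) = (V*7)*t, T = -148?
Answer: 89118451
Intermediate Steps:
V = -6/7 (V = (⅐)*(-6) = -6/7 ≈ -0.85714)
h(v, t) = -6*t (h(v, t) = (-6/7*7)*t = -6*t)
(((682 + 3602) - 3181) + 5154)*(15539 + h(T, 216)) = (((682 + 3602) - 3181) + 5154)*(15539 - 6*216) = ((4284 - 3181) + 5154)*(15539 - 1296) = (1103 + 5154)*14243 = 6257*14243 = 89118451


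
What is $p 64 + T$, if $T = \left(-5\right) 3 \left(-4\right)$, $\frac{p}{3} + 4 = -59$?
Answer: $-12036$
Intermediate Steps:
$p = -189$ ($p = -12 + 3 \left(-59\right) = -12 - 177 = -189$)
$T = 60$ ($T = \left(-15\right) \left(-4\right) = 60$)
$p 64 + T = \left(-189\right) 64 + 60 = -12096 + 60 = -12036$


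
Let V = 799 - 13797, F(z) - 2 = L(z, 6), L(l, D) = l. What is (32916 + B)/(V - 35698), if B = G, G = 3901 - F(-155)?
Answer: -18485/24348 ≈ -0.75920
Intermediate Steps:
F(z) = 2 + z
V = -12998
G = 4054 (G = 3901 - (2 - 155) = 3901 - 1*(-153) = 3901 + 153 = 4054)
B = 4054
(32916 + B)/(V - 35698) = (32916 + 4054)/(-12998 - 35698) = 36970/(-48696) = 36970*(-1/48696) = -18485/24348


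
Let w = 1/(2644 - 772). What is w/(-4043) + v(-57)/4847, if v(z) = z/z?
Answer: 7563649/36684500112 ≈ 0.00020618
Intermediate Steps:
v(z) = 1
w = 1/1872 ≈ 0.00053419
w/(-4043) + v(-57)/4847 = (1/1872)/(-4043) + 1/4847 = (1/1872)*(-1/4043) + 1*(1/4847) = -1/7568496 + 1/4847 = 7563649/36684500112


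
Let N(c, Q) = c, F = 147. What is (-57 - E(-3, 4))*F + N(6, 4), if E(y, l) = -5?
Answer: -7638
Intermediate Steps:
(-57 - E(-3, 4))*F + N(6, 4) = (-57 - 1*(-5))*147 + 6 = (-57 + 5)*147 + 6 = -52*147 + 6 = -7644 + 6 = -7638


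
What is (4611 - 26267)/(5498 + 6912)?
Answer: -10828/6205 ≈ -1.7450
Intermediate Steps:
(4611 - 26267)/(5498 + 6912) = -21656/12410 = -21656*1/12410 = -10828/6205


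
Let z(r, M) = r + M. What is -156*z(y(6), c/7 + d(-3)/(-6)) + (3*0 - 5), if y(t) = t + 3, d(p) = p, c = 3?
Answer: -10877/7 ≈ -1553.9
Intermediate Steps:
y(t) = 3 + t
z(r, M) = M + r
-156*z(y(6), c/7 + d(-3)/(-6)) + (3*0 - 5) = -156*((3/7 - 3/(-6)) + (3 + 6)) + (3*0 - 5) = -156*((3*(⅐) - 3*(-⅙)) + 9) + (0 - 5) = -156*((3/7 + ½) + 9) - 5 = -156*(13/14 + 9) - 5 = -156*139/14 - 5 = -10842/7 - 5 = -10877/7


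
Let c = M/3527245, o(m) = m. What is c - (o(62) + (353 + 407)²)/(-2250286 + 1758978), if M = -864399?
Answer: 2790431241/2998207070 ≈ 0.93070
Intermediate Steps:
c = -2991/12205 (c = -864399/3527245 = -864399*1/3527245 = -2991/12205 ≈ -0.24506)
c - (o(62) + (353 + 407)²)/(-2250286 + 1758978) = -2991/12205 - (62 + (353 + 407)²)/(-2250286 + 1758978) = -2991/12205 - (62 + 760²)/(-491308) = -2991/12205 - (62 + 577600)*(-1)/491308 = -2991/12205 - 577662*(-1)/491308 = -2991/12205 - 1*(-288831/245654) = -2991/12205 + 288831/245654 = 2790431241/2998207070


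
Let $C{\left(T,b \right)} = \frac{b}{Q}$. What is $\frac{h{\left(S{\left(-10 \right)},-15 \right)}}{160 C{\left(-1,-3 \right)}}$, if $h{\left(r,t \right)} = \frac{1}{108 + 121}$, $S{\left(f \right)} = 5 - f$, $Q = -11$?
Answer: $\frac{11}{109920} \approx 0.00010007$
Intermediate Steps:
$h{\left(r,t \right)} = \frac{1}{229}$
$C{\left(T,b \right)} = - \frac{b}{11}$ ($C{\left(T,b \right)} = \frac{b}{-11} = b \left(- \frac{1}{11}\right) = - \frac{b}{11}$)
$\frac{h{\left(S{\left(-10 \right)},-15 \right)}}{160 C{\left(-1,-3 \right)}} = \frac{1}{229 \cdot 160 \left(\left(- \frac{1}{11}\right) \left(-3\right)\right)} = \frac{1}{229 \cdot 160 \cdot \frac{3}{11}} = \frac{1}{229 \cdot \frac{480}{11}} = \frac{1}{229} \cdot \frac{11}{480} = \frac{11}{109920}$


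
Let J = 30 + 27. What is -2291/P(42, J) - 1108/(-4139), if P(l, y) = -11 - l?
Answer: 9541173/219367 ≈ 43.494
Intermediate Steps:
J = 57
-2291/P(42, J) - 1108/(-4139) = -2291/(-11 - 1*42) - 1108/(-4139) = -2291/(-11 - 42) - 1108*(-1/4139) = -2291/(-53) + 1108/4139 = -2291*(-1/53) + 1108/4139 = 2291/53 + 1108/4139 = 9541173/219367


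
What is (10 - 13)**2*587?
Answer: 5283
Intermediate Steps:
(10 - 13)**2*587 = (-3)**2*587 = 9*587 = 5283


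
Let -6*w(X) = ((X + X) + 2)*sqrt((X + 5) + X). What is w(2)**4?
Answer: 81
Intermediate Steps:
w(X) = -sqrt(5 + 2*X)*(2 + 2*X)/6 (w(X) = -((X + X) + 2)*sqrt((X + 5) + X)/6 = -(2*X + 2)*sqrt((5 + X) + X)/6 = -(2 + 2*X)*sqrt(5 + 2*X)/6 = -sqrt(5 + 2*X)*(2 + 2*X)/6)
w(2)**4 = (sqrt(5 + 2*2)*(-1 - 1*2)/3)**4 = (sqrt(5 + 4)*(-1 - 2)/3)**4 = ((1/3)*sqrt(9)*(-3))**4 = ((1/3)*3*(-3))**4 = (-3)**4 = 81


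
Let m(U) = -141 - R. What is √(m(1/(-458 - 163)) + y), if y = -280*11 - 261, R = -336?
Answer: 11*I*√26 ≈ 56.089*I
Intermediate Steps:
y = -3341 (y = -3080 - 261 = -3341)
m(U) = 195 (m(U) = -141 - 1*(-336) = -141 + 336 = 195)
√(m(1/(-458 - 163)) + y) = √(195 - 3341) = √(-3146) = 11*I*√26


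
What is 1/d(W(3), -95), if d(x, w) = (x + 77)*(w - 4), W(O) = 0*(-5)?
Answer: -1/7623 ≈ -0.00013118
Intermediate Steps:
W(O) = 0
d(x, w) = (-4 + w)*(77 + x) (d(x, w) = (77 + x)*(-4 + w) = (-4 + w)*(77 + x))
1/d(W(3), -95) = 1/(-308 - 4*0 + 77*(-95) - 95*0) = 1/(-308 + 0 - 7315 + 0) = 1/(-7623) = -1/7623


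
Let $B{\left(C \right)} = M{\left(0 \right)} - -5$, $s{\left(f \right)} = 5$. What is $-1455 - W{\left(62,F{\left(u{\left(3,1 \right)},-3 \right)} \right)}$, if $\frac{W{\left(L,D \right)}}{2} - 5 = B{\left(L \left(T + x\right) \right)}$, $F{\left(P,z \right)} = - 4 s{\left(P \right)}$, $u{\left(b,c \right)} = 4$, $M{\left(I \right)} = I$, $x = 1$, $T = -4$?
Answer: $-1475$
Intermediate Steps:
$F{\left(P,z \right)} = -20$ ($F{\left(P,z \right)} = \left(-4\right) 5 = -20$)
$B{\left(C \right)} = 5$ ($B{\left(C \right)} = 0 - -5 = 0 + 5 = 5$)
$W{\left(L,D \right)} = 20$ ($W{\left(L,D \right)} = 10 + 2 \cdot 5 = 10 + 10 = 20$)
$-1455 - W{\left(62,F{\left(u{\left(3,1 \right)},-3 \right)} \right)} = -1455 - 20 = -1475$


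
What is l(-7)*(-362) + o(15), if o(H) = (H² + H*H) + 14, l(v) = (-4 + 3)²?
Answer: 102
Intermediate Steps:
l(v) = 1 (l(v) = (-1)² = 1)
o(H) = 14 + 2*H² (o(H) = (H² + H²) + 14 = 2*H² + 14 = 14 + 2*H²)
l(-7)*(-362) + o(15) = 1*(-362) + (14 + 2*15²) = -362 + (14 + 2*225) = -362 + (14 + 450) = -362 + 464 = 102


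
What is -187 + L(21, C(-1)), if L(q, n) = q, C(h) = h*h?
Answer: -166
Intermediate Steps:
C(h) = h²
-187 + L(21, C(-1)) = -187 + 21 = -166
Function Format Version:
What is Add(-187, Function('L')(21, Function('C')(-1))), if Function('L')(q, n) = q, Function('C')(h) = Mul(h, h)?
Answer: -166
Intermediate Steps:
Function('C')(h) = Pow(h, 2)
Add(-187, Function('L')(21, Function('C')(-1))) = Add(-187, 21) = -166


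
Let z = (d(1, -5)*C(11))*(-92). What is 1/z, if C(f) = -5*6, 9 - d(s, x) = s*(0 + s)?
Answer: 1/22080 ≈ 4.5290e-5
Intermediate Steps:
d(s, x) = 9 - s**2 (d(s, x) = 9 - s*(0 + s) = 9 - s*s = 9 - s**2)
C(f) = -30
z = 22080 (z = ((9 - 1*1**2)*(-30))*(-92) = ((9 - 1*1)*(-30))*(-92) = ((9 - 1)*(-30))*(-92) = (8*(-30))*(-92) = -240*(-92) = 22080)
1/z = 1/22080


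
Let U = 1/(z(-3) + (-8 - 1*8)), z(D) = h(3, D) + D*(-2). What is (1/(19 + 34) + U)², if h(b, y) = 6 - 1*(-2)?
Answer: 2601/11236 ≈ 0.23149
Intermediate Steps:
h(b, y) = 8 (h(b, y) = 6 + 2 = 8)
z(D) = 8 - 2*D (z(D) = 8 + D*(-2) = 8 - 2*D)
U = -½ (U = 1/((8 - 2*(-3)) + (-8 - 1*8)) = 1/((8 + 6) + (-8 - 8)) = 1/(14 - 16) = 1/(-2) = -½ ≈ -0.50000)
(1/(19 + 34) + U)² = (1/(19 + 34) - ½)² = (1/53 - ½)² = (-51/106)² = 2601/11236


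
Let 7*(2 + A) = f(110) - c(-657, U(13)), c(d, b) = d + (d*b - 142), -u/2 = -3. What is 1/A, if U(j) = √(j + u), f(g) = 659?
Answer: -532/321905 + 4599*√19/6116195 ≈ 0.0016250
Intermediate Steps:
u = 6 (u = -2*(-3) = 6)
U(j) = √(6 + j) (U(j) = √(j + 6) = √(6 + j))
c(d, b) = -142 + d + b*d (c(d, b) = d + (b*d - 142) = d + (-142 + b*d) = -142 + d + b*d)
A = 1444/7 + 657*√19/7 (A = -2 + (659 - (-142 - 657 + √(6 + 13)*(-657)))/7 = -2 + (659 - (-142 - 657 + √19*(-657)))/7 = -2 + (659 - (-142 - 657 - 657*√19))/7 = -2 + (659 - (-799 - 657*√19))/7 = -2 + (659 + (799 + 657*√19))/7 = -2 + (1458 + 657*√19)/7 = -2 + (1458/7 + 657*√19/7) = 1444/7 + 657*√19/7 ≈ 615.40)
1/A = 1/(1444/7 + 657*√19/7)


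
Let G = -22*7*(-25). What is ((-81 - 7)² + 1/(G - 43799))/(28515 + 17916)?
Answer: 34373895/206096891 ≈ 0.16679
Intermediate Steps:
G = 3850 (G = -154*(-25) = 3850)
((-81 - 7)² + 1/(G - 43799))/(28515 + 17916) = ((-81 - 7)² + 1/(3850 - 43799))/(28515 + 17916) = ((-88)² + 1/(-39949))/46431 = (7744 - 1/39949)*(1/46431) = (309365055/39949)*(1/46431) = 34373895/206096891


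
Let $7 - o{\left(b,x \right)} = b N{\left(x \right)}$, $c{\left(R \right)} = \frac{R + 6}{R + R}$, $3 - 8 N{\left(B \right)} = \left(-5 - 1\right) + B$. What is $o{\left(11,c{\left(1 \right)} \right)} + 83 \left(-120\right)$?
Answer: $- \frac{159369}{16} \approx -9960.6$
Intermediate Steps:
$N{\left(B \right)} = \frac{9}{8} - \frac{B}{8}$ ($N{\left(B \right)} = \frac{3}{8} - \frac{\left(-5 - 1\right) + B}{8} = \frac{3}{8} - \frac{-6 + B}{8} = \frac{3}{8} - \left(- \frac{3}{4} + \frac{B}{8}\right) = \frac{9}{8} - \frac{B}{8}$)
$c{\left(R \right)} = \frac{6 + R}{2 R}$
$o{\left(b,x \right)} = 7 - b \left(\frac{9}{8} - \frac{x}{8}\right)$
$o{\left(11,c{\left(1 \right)} \right)} + 83 \left(-120\right) = \left(7 + \frac{1}{8} \cdot 11 \left(-9 + \frac{6 + 1}{2 \cdot 1}\right)\right) + 83 \left(-120\right) = \left(7 + \frac{1}{8} \cdot 11 \left(-9 + \frac{1}{2} \cdot 1 \cdot 7\right)\right) - 9960 = \left(7 + \frac{1}{8} \cdot 11 \left(-9 + \frac{7}{2}\right)\right) - 9960 = \left(7 + \frac{1}{8} \cdot 11 \left(- \frac{11}{2}\right)\right) - 9960 = \left(7 - \frac{121}{16}\right) - 9960 = - \frac{9}{16} - 9960 = - \frac{159369}{16}$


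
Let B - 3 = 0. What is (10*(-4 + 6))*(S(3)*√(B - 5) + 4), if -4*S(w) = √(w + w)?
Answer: 80 - 10*I*√3 ≈ 80.0 - 17.32*I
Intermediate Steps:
B = 3 (B = 3 + 0 = 3)
S(w) = -√2*√w/4 (S(w) = -√(w + w)/4 = -√2*√w/4)
(10*(-4 + 6))*(S(3)*√(B - 5) + 4) = (10*(-4 + 6))*((-√2*√3/4)*√(3 - 5) + 4) = (10*2)*((-√6/4)*√(-2) + 4) = 20*((-√6/4)*(I*√2) + 4) = 20*(-I*√3/2 + 4) = 20*(4 - I*√3/2) = 80 - 10*I*√3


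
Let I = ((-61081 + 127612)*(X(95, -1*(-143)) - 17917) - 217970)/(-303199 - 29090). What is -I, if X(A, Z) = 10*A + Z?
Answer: -1119535514/332289 ≈ -3369.2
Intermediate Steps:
X(A, Z) = Z + 10*A
I = 1119535514/332289 (I = ((-61081 + 127612)*((-1*(-143) + 10*95) - 17917) - 217970)/(-303199 - 29090) = (66531*((143 + 950) - 17917) - 217970)/(-332289) = (66531*(1093 - 17917) - 217970)*(-1/332289) = (66531*(-16824) - 217970)*(-1/332289) = (-1119317544 - 217970)*(-1/332289) = -1119535514*(-1/332289) = 1119535514/332289 ≈ 3369.2)
-I = -1*1119535514/332289 = -1119535514/332289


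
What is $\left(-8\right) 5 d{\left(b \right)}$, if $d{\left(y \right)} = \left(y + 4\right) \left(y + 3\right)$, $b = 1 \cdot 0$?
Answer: $-480$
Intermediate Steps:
$b = 0$
$d{\left(y \right)} = \left(3 + y\right) \left(4 + y\right)$ ($d{\left(y \right)} = \left(4 + y\right) \left(3 + y\right) = \left(3 + y\right) \left(4 + y\right)$)
$\left(-8\right) 5 d{\left(b \right)} = \left(-8\right) 5 \left(12 + 0^{2} + 7 \cdot 0\right) = - 40 \left(12 + 0 + 0\right) = \left(-40\right) 12 = -480$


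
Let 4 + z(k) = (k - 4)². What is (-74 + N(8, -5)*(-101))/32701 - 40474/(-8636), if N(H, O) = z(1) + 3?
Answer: 657961661/141202918 ≈ 4.6597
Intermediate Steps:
z(k) = -4 + (-4 + k)² (z(k) = -4 + (k - 4)² = -4 + (-4 + k)²)
N(H, O) = 8 (N(H, O) = (-4 + (-4 + 1)²) + 3 = (-4 + (-3)²) + 3 = (-4 + 9) + 3 = 5 + 3 = 8)
(-74 + N(8, -5)*(-101))/32701 - 40474/(-8636) = (-74 + 8*(-101))/32701 - 40474/(-8636) = (-74 - 808)*(1/32701) - 40474*(-1/8636) = -882*1/32701 + 20237/4318 = -882/32701 + 20237/4318 = 657961661/141202918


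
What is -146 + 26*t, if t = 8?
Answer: 62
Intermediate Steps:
-146 + 26*t = -146 + 26*8 = -146 + 208 = 62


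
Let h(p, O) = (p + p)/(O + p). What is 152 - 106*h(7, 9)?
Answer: 237/4 ≈ 59.250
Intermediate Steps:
h(p, O) = 2*p/(O + p) (h(p, O) = (2*p)/(O + p) = 2*p/(O + p))
152 - 106*h(7, 9) = 152 - 212*7/(9 + 7) = 152 - 212*7/16 = 152 - 106*7/8 = 152 - 371/4 = 237/4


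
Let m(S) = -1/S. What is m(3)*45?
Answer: -15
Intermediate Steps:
m(3)*45 = -1/3*45 = -1*⅓*45 = -⅓*45 = -15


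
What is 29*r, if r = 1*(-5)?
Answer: -145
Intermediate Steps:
r = -5
29*r = 29*(-5) = -145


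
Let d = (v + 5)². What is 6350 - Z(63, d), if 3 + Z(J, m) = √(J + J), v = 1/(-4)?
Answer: 6353 - 3*√14 ≈ 6341.8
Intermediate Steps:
v = -¼ ≈ -0.25000
d = 361/16 (d = (-¼ + 5)² = (19/4)² = 361/16 ≈ 22.563)
Z(J, m) = -3 + √2*√J (Z(J, m) = -3 + √(J + J) = -3 + √(2*J) = -3 + √2*√J)
6350 - Z(63, d) = 6350 - (-3 + √2*√63) = 6350 - (-3 + √2*(3*√7)) = 6350 - (-3 + 3*√14) = 6350 + (3 - 3*√14) = 6353 - 3*√14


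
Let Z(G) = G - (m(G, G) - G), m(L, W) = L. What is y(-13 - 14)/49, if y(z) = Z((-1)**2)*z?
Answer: -27/49 ≈ -0.55102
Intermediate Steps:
Z(G) = G (Z(G) = G - (G - G) = G - 1*0 = G + 0 = G)
y(z) = z (y(z) = (-1)**2*z = 1*z = z)
y(-13 - 14)/49 = (-13 - 14)/49 = (1/49)*(-27) = -27/49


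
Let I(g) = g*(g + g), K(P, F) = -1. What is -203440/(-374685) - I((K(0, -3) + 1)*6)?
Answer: 40688/74937 ≈ 0.54296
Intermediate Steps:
I(g) = 2*g² (I(g) = g*(2*g) = 2*g²)
-203440/(-374685) - I((K(0, -3) + 1)*6) = -203440/(-374685) - 2*((-1 + 1)*6)² = -203440*(-1/374685) - 2*(0*6)² = 40688/74937 - 2*0² = 40688/74937 - 2*0 = 40688/74937 - 1*0 = 40688/74937 + 0 = 40688/74937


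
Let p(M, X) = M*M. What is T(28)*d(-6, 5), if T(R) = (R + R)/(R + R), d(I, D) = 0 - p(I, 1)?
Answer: -36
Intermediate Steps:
p(M, X) = M**2
d(I, D) = -I**2 (d(I, D) = 0 - I**2 = -I**2)
T(R) = 1 (T(R) = (2*R)/((2*R)) = (2*R)*(1/(2*R)) = 1)
T(28)*d(-6, 5) = 1*(-1*(-6)**2) = 1*(-1*36) = 1*(-36) = -36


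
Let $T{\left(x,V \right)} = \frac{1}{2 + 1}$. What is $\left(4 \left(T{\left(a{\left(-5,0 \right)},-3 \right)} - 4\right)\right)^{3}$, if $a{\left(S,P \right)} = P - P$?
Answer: $- \frac{85184}{27} \approx -3155.0$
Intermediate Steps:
$a{\left(S,P \right)} = 0$
$T{\left(x,V \right)} = \frac{1}{3}$
$\left(4 \left(T{\left(a{\left(-5,0 \right)},-3 \right)} - 4\right)\right)^{3} = \left(4 \left(\frac{1}{3} - 4\right)\right)^{3} = \left(4 \left(- \frac{11}{3}\right)\right)^{3} = \left(- \frac{44}{3}\right)^{3} = - \frac{85184}{27}$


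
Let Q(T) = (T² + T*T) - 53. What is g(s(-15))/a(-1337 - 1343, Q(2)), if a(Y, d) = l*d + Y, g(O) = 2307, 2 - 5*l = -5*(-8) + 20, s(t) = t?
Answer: -2307/2158 ≈ -1.0690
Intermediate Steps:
l = -58/5 (l = ⅖ - (-5*(-8) + 20)/5 = ⅖ - (40 + 20)/5 = ⅖ - ⅕*60 = ⅖ - 12 = -58/5 ≈ -11.600)
Q(T) = -53 + 2*T² (Q(T) = (T² + T²) - 53 = 2*T² - 53 = -53 + 2*T²)
a(Y, d) = Y - 58*d/5 (a(Y, d) = -58*d/5 + Y = Y - 58*d/5)
g(s(-15))/a(-1337 - 1343, Q(2)) = 2307/((-1337 - 1343) - 58*(-53 + 2*2²)/5) = 2307/(-2680 - 58*(-53 + 2*4)/5) = 2307/(-2680 - 58*(-53 + 8)/5) = 2307/(-2680 - 58/5*(-45)) = 2307/(-2680 + 522) = 2307/(-2158) = 2307*(-1/2158) = -2307/2158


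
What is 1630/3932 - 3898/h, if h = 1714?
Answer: -3133279/1684862 ≈ -1.8597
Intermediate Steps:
1630/3932 - 3898/h = 1630/3932 - 3898/1714 = 1630*(1/3932) - 3898*1/1714 = 815/1966 - 1949/857 = -3133279/1684862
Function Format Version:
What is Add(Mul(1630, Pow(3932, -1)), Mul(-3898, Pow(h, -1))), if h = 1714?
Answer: Rational(-3133279, 1684862) ≈ -1.8597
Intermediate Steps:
Add(Mul(1630, Pow(3932, -1)), Mul(-3898, Pow(h, -1))) = Add(Mul(1630, Pow(3932, -1)), Mul(-3898, Pow(1714, -1))) = Add(Mul(1630, Rational(1, 3932)), Mul(-3898, Rational(1, 1714))) = Add(Rational(815, 1966), Rational(-1949, 857)) = Rational(-3133279, 1684862)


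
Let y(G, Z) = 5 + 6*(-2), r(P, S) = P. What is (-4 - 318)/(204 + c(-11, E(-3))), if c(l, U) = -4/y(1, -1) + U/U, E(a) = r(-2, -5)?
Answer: -2254/1439 ≈ -1.5664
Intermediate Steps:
y(G, Z) = -7 (y(G, Z) = 5 - 12 = -7)
E(a) = -2
c(l, U) = 11/7 (c(l, U) = -4/(-7) + U/U = -4*(-1/7) + 1 = 4/7 + 1 = 11/7)
(-4 - 318)/(204 + c(-11, E(-3))) = (-4 - 318)/(204 + 11/7) = -322/1439/7 = -322*7/1439 = -2254/1439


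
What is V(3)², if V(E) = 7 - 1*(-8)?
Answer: 225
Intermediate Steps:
V(E) = 15 (V(E) = 7 + 8 = 15)
V(3)² = 15² = 225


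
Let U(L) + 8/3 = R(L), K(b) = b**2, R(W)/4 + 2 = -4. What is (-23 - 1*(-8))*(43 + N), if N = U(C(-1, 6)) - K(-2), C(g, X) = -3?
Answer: -185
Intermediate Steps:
R(W) = -24 (R(W) = -8 + 4*(-4) = -8 - 16 = -24)
U(L) = -80/3 (U(L) = -8/3 - 24 = -80/3)
N = -92/3 (N = -80/3 - 1*(-2)**2 = -80/3 - 1*4 = -80/3 - 4 = -92/3 ≈ -30.667)
(-23 - 1*(-8))*(43 + N) = (-23 - 1*(-8))*(43 - 92/3) = (-23 + 8)*(37/3) = -15*37/3 = -185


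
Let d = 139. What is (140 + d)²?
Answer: 77841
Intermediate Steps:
(140 + d)² = (140 + 139)² = 279² = 77841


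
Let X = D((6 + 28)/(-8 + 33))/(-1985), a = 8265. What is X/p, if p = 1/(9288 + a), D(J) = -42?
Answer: 737226/1985 ≈ 371.40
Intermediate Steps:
X = 42/1985 (X = -42/(-1985) = -42*(-1/1985) = 42/1985 ≈ 0.021159)
p = 1/17553 (p = 1/(9288 + 8265) = 1/17553 ≈ 5.6970e-5)
X/p = 42/(1985*(1/17553)) = (42/1985)*17553 = 737226/1985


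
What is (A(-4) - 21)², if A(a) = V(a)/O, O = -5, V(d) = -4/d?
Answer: 11236/25 ≈ 449.44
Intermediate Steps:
A(a) = 4/(5*a) (A(a) = -4/a/(-5) = -4/a*(-⅕) = 4/(5*a))
(A(-4) - 21)² = ((⅘)/(-4) - 21)² = ((⅘)*(-¼) - 21)² = (-⅕ - 21)² = (-106/5)² = 11236/25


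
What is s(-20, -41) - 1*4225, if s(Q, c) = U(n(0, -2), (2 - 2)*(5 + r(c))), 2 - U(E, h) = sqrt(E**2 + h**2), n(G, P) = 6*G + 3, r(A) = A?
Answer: -4226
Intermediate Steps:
n(G, P) = 3 + 6*G
U(E, h) = 2 - sqrt(E**2 + h**2)
s(Q, c) = -1 (s(Q, c) = 2 - sqrt((3 + 6*0)**2 + ((2 - 2)*(5 + c))**2) = 2 - sqrt((3 + 0)**2 + (0*(5 + c))**2) = 2 - sqrt(3**2 + 0**2) = 2 - sqrt(9 + 0) = 2 - sqrt(9) = 2 - 1*3 = 2 - 3 = -1)
s(-20, -41) - 1*4225 = -1 - 1*4225 = -1 - 4225 = -4226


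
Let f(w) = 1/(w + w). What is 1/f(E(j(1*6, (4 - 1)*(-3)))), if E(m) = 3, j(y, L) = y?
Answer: 6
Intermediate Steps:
f(w) = 1/(2*w)
1/f(E(j(1*6, (4 - 1)*(-3)))) = 1/((½)/3) = 1/((½)*(⅓)) = 1/(⅙) = 6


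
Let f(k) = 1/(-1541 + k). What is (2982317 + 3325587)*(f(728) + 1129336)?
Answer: 5791603111019968/813 ≈ 7.1237e+12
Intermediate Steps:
(2982317 + 3325587)*(f(728) + 1129336) = (2982317 + 3325587)*(1/(-1541 + 728) + 1129336) = 6307904*(1/(-813) + 1129336) = 6307904*(-1/813 + 1129336) = 6307904*(918150167/813) = 5791603111019968/813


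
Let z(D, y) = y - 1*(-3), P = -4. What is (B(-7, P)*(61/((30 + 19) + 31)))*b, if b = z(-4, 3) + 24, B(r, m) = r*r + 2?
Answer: 9333/8 ≈ 1166.6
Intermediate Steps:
z(D, y) = 3 + y (z(D, y) = y + 3 = 3 + y)
B(r, m) = 2 + r**2 (B(r, m) = r**2 + 2 = 2 + r**2)
b = 30 (b = (3 + 3) + 24 = 6 + 24 = 30)
(B(-7, P)*(61/((30 + 19) + 31)))*b = ((2 + (-7)**2)*(61/((30 + 19) + 31)))*30 = ((2 + 49)*(61/(49 + 31)))*30 = (51*(61/80))*30 = (3111/80)*30 = 9333/8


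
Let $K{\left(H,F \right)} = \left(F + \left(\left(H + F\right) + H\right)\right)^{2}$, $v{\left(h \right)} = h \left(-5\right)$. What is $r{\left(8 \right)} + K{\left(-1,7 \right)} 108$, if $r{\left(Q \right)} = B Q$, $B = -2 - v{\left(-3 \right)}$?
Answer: $15416$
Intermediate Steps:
$v{\left(h \right)} = - 5 h$
$K{\left(H,F \right)} = \left(2 F + 2 H\right)^{2}$ ($K{\left(H,F \right)} = \left(F + \left(\left(F + H\right) + H\right)\right)^{2} = \left(F + \left(F + 2 H\right)\right)^{2} = \left(2 F + 2 H\right)^{2}$)
$B = -17$ ($B = -2 - \left(-5\right) \left(-3\right) = -2 - 15 = -17$)
$r{\left(Q \right)} = - 17 Q$
$r{\left(8 \right)} + K{\left(-1,7 \right)} 108 = \left(-17\right) 8 + 4 \left(7 - 1\right)^{2} \cdot 108 = -136 + 4 \cdot 6^{2} \cdot 108 = -136 + 4 \cdot 36 \cdot 108 = -136 + 144 \cdot 108 = -136 + 15552 = 15416$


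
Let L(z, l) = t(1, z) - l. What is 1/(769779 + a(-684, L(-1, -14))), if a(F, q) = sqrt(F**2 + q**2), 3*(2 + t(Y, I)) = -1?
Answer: 6928011/5333033167640 - 3*sqrt(4211929)/5333033167640 ≈ 1.2979e-6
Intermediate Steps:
t(Y, I) = -7/3 (t(Y, I) = -2 + (1/3)*(-1) = -2 - 1/3 = -7/3)
L(z, l) = -7/3 - l
1/(769779 + a(-684, L(-1, -14))) = 1/(769779 + sqrt((-684)**2 + (-7/3 - 1*(-14))**2)) = 1/(769779 + sqrt(467856 + (-7/3 + 14)**2)) = 1/(769779 + sqrt(467856 + (35/3)**2)) = 1/(769779 + sqrt(467856 + 1225/9)) = 1/(769779 + sqrt(4211929/9)) = 1/(769779 + sqrt(4211929)/3)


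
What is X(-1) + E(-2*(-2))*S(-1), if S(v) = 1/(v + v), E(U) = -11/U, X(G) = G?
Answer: 3/8 ≈ 0.37500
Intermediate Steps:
S(v) = 1/(2*v)
X(-1) + E(-2*(-2))*S(-1) = -1 + (-11/((-2*(-2))))*((½)/(-1)) = -1 + (-11/4)*((½)*(-1)) = -1 - 11*¼*(-½) = -1 - 11/4*(-½) = -1 + 11/8 = 3/8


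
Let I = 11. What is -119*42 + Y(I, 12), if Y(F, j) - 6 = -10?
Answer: -5002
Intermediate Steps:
Y(F, j) = -4 (Y(F, j) = 6 - 10 = -4)
-119*42 + Y(I, 12) = -119*42 - 4 = -4998 - 4 = -5002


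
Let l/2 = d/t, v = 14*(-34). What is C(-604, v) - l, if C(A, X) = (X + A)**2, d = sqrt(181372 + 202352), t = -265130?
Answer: 1166400 + 6*sqrt(10659)/132565 ≈ 1.1664e+6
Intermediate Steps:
v = -476
d = 6*sqrt(10659) (d = sqrt(383724) = 6*sqrt(10659) ≈ 619.46)
C(A, X) = (A + X)**2
l = -6*sqrt(10659)/132565 (l = 2*((6*sqrt(10659))/(-265130)) = 2*((6*sqrt(10659))*(-1/265130)) = 2*(-3*sqrt(10659)/132565) = -6*sqrt(10659)/132565 ≈ -0.0046728)
C(-604, v) - l = (-604 - 476)**2 - (-6)*sqrt(10659)/132565 = (-1080)**2 + 6*sqrt(10659)/132565 = 1166400 + 6*sqrt(10659)/132565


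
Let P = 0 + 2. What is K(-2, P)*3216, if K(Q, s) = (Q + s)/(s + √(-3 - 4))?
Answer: 0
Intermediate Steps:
P = 2
K(Q, s) = (Q + s)/(s + I*√7) (K(Q, s) = (Q + s)/(s + √(-7)) = (Q + s)/(s + I*√7))
K(-2, P)*3216 = ((-2 + 2)/(2 + I*√7))*3216 = (0/(2 + I*√7))*3216 = 0*3216 = 0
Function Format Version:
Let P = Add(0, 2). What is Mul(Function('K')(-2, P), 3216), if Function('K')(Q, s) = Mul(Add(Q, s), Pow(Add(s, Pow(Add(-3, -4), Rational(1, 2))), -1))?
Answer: 0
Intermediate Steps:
P = 2
Function('K')(Q, s) = Mul(Pow(Add(s, Mul(I, Pow(7, Rational(1, 2)))), -1), Add(Q, s)) (Function('K')(Q, s) = Mul(Add(Q, s), Pow(Add(s, Pow(-7, Rational(1, 2))), -1)) = Mul(Add(Q, s), Pow(Add(s, Mul(I, Pow(7, Rational(1, 2)))), -1)) = Mul(Pow(Add(s, Mul(I, Pow(7, Rational(1, 2)))), -1), Add(Q, s)))
Mul(Function('K')(-2, P), 3216) = Mul(Mul(Pow(Add(2, Mul(I, Pow(7, Rational(1, 2)))), -1), Add(-2, 2)), 3216) = Mul(Mul(Pow(Add(2, Mul(I, Pow(7, Rational(1, 2)))), -1), 0), 3216) = Mul(0, 3216) = 0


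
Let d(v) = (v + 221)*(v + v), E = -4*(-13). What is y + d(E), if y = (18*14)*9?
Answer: 30660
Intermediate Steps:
E = 52
y = 2268 (y = 252*9 = 2268)
d(v) = 2*v*(221 + v) (d(v) = (221 + v)*(2*v) = 2*v*(221 + v))
y + d(E) = 2268 + 2*52*(221 + 52) = 2268 + 2*52*273 = 2268 + 28392 = 30660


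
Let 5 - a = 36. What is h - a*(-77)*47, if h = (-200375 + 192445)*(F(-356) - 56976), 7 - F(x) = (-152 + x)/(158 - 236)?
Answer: 1355110883/3 ≈ 4.5170e+8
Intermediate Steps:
a = -31 (a = 5 - 1*36 = 5 - 36 = -31)
F(x) = 197/39 + x/78 (F(x) = 7 - (-152 + x)/(158 - 236) = 7 - (-152 + x)/(-78) = 7 - (-152 + x)*(-1)/78 = 7 - (76/39 - x/78) = 7 + (-76/39 + x/78) = 197/39 + x/78)
h = 1355447450/3 (h = (-200375 + 192445)*((197/39 + (1/78)*(-356)) - 56976) = -7930*((197/39 - 178/39) - 56976) = -7930*(19/39 - 56976) = -7930*(-2222045/39) = 1355447450/3 ≈ 4.5182e+8)
h - a*(-77)*47 = 1355447450/3 - (-31*(-77))*47 = 1355447450/3 - 2387*47 = 1355447450/3 - 1*112189 = 1355447450/3 - 112189 = 1355110883/3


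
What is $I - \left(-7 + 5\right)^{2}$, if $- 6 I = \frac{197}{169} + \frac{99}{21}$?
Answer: $- \frac{17674}{3549} \approx -4.98$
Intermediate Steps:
$I = - \frac{3478}{3549}$ ($I = - \frac{\frac{197}{169} + \frac{99}{21}}{6} = - \frac{197 \cdot \frac{1}{169} + 99 \cdot \frac{1}{21}}{6} = - \frac{\frac{197}{169} + \frac{33}{7}}{6} = \left(- \frac{1}{6}\right) \frac{6956}{1183} = - \frac{3478}{3549} \approx -0.97999$)
$I - \left(-7 + 5\right)^{2} = - \frac{3478}{3549} - \left(-7 + 5\right)^{2} = - \frac{3478}{3549} - \left(-2\right)^{2} = - \frac{3478}{3549} - 4 = - \frac{17674}{3549}$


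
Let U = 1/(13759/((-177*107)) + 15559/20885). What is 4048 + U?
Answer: 30007413943/7315186 ≈ 4102.1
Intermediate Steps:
U = 395541015/7315186 (U = 1/(13759/(-18939) + 15559*(1/20885)) = 1/(13759*(-1/18939) + 15559/20885) = 1/(-13759/18939 + 15559/20885) = 1/(7315186/395541015) = 395541015/7315186 ≈ 54.071)
4048 + U = 4048 + 395541015/7315186 = 30007413943/7315186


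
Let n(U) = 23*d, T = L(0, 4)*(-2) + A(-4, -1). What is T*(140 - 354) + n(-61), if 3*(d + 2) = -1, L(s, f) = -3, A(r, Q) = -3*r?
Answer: -11717/3 ≈ -3905.7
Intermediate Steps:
d = -7/3 (d = -2 + (⅓)*(-1) = -2 - ⅓ = -7/3 ≈ -2.3333)
T = 18 (T = -3*(-2) - 3*(-4) = 6 + 12 = 18)
n(U) = -161/3 (n(U) = 23*(-7/3) = -161/3)
T*(140 - 354) + n(-61) = 18*(140 - 354) - 161/3 = 18*(-214) - 161/3 = -3852 - 161/3 = -11717/3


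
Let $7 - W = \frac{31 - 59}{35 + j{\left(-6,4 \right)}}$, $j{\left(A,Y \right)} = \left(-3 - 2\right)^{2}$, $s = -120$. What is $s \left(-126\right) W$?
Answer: $112896$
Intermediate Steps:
$j{\left(A,Y \right)} = 25$ ($j{\left(A,Y \right)} = \left(-5\right)^{2} = 25$)
$W = \frac{112}{15}$ ($W = 7 - \frac{31 - 59}{35 + 25} = 7 - - \frac{28}{60} = 7 - \left(-28\right) \frac{1}{60} = 7 - - \frac{7}{15} = 7 + \frac{7}{15} = \frac{112}{15} \approx 7.4667$)
$s \left(-126\right) W = \left(-120\right) \left(-126\right) \frac{112}{15} = 15120 \cdot \frac{112}{15} = 112896$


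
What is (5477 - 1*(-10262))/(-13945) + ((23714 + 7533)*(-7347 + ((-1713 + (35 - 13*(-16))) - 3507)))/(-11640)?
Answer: 17899564495/541066 ≈ 33082.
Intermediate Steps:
(5477 - 1*(-10262))/(-13945) + ((23714 + 7533)*(-7347 + ((-1713 + (35 - 13*(-16))) - 3507)))/(-11640) = (5477 + 10262)*(-1/13945) + (31247*(-7347 + ((-1713 + (35 + 208)) - 3507)))*(-1/11640) = 15739*(-1/13945) + (31247*(-7347 + ((-1713 + 243) - 3507)))*(-1/11640) = -15739/13945 + (31247*(-7347 + (-1470 - 3507)))*(-1/11640) = -15739/13945 + (31247*(-7347 - 4977))*(-1/11640) = -15739/13945 + (31247*(-12324))*(-1/11640) = -15739/13945 - 385088028*(-1/11640) = -15739/13945 + 32090669/970 = 17899564495/541066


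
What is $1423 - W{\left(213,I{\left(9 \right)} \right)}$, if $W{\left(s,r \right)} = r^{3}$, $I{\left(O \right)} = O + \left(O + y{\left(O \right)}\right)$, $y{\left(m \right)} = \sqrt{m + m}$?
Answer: $-5381 - 2970 \sqrt{2} \approx -9581.2$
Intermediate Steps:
$y{\left(m \right)} = \sqrt{2} \sqrt{m}$ ($y{\left(m \right)} = \sqrt{2 m} = \sqrt{2} \sqrt{m}$)
$I{\left(O \right)} = 2 O + \sqrt{2} \sqrt{O}$ ($I{\left(O \right)} = O + \left(O + \sqrt{2} \sqrt{O}\right) = 2 O + \sqrt{2} \sqrt{O}$)
$1423 - W{\left(213,I{\left(9 \right)} \right)} = 1423 - \left(2 \cdot 9 + \sqrt{2} \sqrt{9}\right)^{3} = 1423 - \left(18 + \sqrt{2} \cdot 3\right)^{3} = 1423 - \left(18 + 3 \sqrt{2}\right)^{3}$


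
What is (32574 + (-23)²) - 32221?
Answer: 882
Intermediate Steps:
(32574 + (-23)²) - 32221 = (32574 + 529) - 32221 = 33103 - 32221 = 882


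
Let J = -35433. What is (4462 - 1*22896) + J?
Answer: -53867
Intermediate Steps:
(4462 - 1*22896) + J = (4462 - 1*22896) - 35433 = (4462 - 22896) - 35433 = -18434 - 35433 = -53867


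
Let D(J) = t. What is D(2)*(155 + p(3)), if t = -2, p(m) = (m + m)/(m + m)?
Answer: -312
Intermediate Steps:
p(m) = 1 (p(m) = (2*m)/((2*m)) = (2*m)*(1/(2*m)) = 1)
D(J) = -2
D(2)*(155 + p(3)) = -2*(155 + 1) = -2*156 = -312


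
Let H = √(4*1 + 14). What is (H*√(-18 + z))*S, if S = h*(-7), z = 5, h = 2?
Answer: -42*I*√26 ≈ -214.16*I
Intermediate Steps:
S = -14 (S = 2*(-7) = -14)
H = 3*√2 (H = √(4 + 14) = √18 = 3*√2 ≈ 4.2426)
(H*√(-18 + z))*S = ((3*√2)*√(-18 + 5))*(-14) = ((3*√2)*√(-13))*(-14) = ((3*√2)*(I*√13))*(-14) = (3*I*√26)*(-14) = -42*I*√26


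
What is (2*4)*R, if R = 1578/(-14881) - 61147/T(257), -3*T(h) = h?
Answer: 21835039800/3824417 ≈ 5709.4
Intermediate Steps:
T(h) = -h/3
R = 2729379975/3824417 (R = 1578/(-14881) - 61147/((-1/3*257)) = 1578*(-1/14881) - 61147/(-257/3) = -1578/14881 - 61147*(-3/257) = -1578/14881 + 183441/257 = 2729379975/3824417 ≈ 713.67)
(2*4)*R = (2*4)*(2729379975/3824417) = 8*(2729379975/3824417) = 21835039800/3824417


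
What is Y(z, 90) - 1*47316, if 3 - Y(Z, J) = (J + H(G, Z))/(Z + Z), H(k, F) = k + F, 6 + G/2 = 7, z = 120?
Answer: -2838833/60 ≈ -47314.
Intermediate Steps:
G = 2 (G = -12 + 2*7 = -12 + 14 = 2)
H(k, F) = F + k
Y(Z, J) = 3 - (2 + J + Z)/(2*Z) (Y(Z, J) = 3 - (J + (Z + 2))/(Z + Z) = 3 - (J + (2 + Z))/(2*Z) = 3 - (2 + J + Z)*1/(2*Z) = 3 - (2 + J + Z)/(2*Z))
Y(z, 90) - 1*47316 = (½)*(-2 - 1*90 + 5*120)/120 - 1*47316 = (½)*(1/120)*(-2 - 90 + 600) - 47316 = (½)*(1/120)*508 - 47316 = 127/60 - 47316 = -2838833/60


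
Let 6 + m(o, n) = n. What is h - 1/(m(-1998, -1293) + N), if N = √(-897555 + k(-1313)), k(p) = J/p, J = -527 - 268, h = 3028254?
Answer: 3426011562874523/1131348811 + 2*I*√386838987990/3394046433 ≈ 3.0283e+6 + 0.0003665*I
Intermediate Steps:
m(o, n) = -6 + n
J = -795
k(p) = -795/p
N = 2*I*√386838987990/1313 (N = √(-897555 - 795/(-1313)) = √(-897555 - 795*(-1/1313)) = √(-897555 + 795/1313) = √(-1178488920/1313) = 2*I*√386838987990/1313 ≈ 947.39*I)
h - 1/(m(-1998, -1293) + N) = 3028254 - 1/((-6 - 1293) + 2*I*√386838987990/1313) = 3028254 - 1/(-1299 + 2*I*√386838987990/1313)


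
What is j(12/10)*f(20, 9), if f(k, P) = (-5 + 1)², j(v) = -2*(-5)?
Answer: 160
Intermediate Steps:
j(v) = 10
f(k, P) = 16 (f(k, P) = (-4)² = 16)
j(12/10)*f(20, 9) = 10*16 = 160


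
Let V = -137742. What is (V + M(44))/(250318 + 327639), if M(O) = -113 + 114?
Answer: -137741/577957 ≈ -0.23832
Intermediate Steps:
M(O) = 1
(V + M(44))/(250318 + 327639) = (-137742 + 1)/(250318 + 327639) = -137741/577957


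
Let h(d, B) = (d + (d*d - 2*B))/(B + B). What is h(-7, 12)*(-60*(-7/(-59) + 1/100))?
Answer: -6831/1180 ≈ -5.7890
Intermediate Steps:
h(d, B) = (d + d² - 2*B)/(2*B) (h(d, B) = (d + (d² - 2*B))/((2*B)) = (d + d² - 2*B)*(1/(2*B)) = (d + d² - 2*B)/(2*B))
h(-7, 12)*(-60*(-7/(-59) + 1/100)) = ((½)*(-7 + (-7)² - 2*12)/12)*(-60*(-7/(-59) + 1/100)) = ((½)*(1/12)*(-7 + 49 - 24))*(-60*(-7*(-1/59) + 1/100)) = ((½)*(1/12)*18)*(-60*(7/59 + 1/100)) = 3*(-60*759/5900)/4 = (¾)*(-2277/295) = -6831/1180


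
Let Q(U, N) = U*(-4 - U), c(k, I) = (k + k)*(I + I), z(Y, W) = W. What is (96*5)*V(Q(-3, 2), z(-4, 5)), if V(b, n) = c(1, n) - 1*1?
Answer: 9120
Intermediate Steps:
c(k, I) = 4*I*k (c(k, I) = (2*k)*(2*I) = 4*I*k)
V(b, n) = -1 + 4*n (V(b, n) = 4*n*1 - 1*1 = 4*n - 1 = -1 + 4*n)
(96*5)*V(Q(-3, 2), z(-4, 5)) = (96*5)*(-1 + 4*5) = 480*(-1 + 20) = 480*19 = 9120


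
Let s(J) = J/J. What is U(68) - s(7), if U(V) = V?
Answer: 67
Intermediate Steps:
s(J) = 1
U(68) - s(7) = 68 - 1*1 = 68 - 1 = 67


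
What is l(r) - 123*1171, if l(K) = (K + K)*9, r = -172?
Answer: -147129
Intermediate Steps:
l(K) = 18*K (l(K) = (2*K)*9 = 18*K)
l(r) - 123*1171 = 18*(-172) - 123*1171 = -3096 - 144033 = -147129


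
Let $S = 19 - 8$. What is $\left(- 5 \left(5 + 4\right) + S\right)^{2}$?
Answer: $1156$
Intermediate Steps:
$S = 11$ ($S = 19 - 8 = 11$)
$\left(- 5 \left(5 + 4\right) + S\right)^{2} = \left(- 5 \left(5 + 4\right) + 11\right)^{2} = \left(\left(-5\right) 9 + 11\right)^{2} = \left(-45 + 11\right)^{2} = \left(-34\right)^{2} = 1156$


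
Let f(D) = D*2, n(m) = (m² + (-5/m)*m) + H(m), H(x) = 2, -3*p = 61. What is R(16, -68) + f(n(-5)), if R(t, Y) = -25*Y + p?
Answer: 5171/3 ≈ 1723.7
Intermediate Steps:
p = -61/3 (p = -⅓*61 = -61/3 ≈ -20.333)
R(t, Y) = -61/3 - 25*Y (R(t, Y) = -25*Y - 61/3 = -61/3 - 25*Y)
n(m) = -3 + m² (n(m) = (m² + (-5/m)*m) + 2 = (m² - 5) + 2 = (-5 + m²) + 2 = -3 + m²)
f(D) = 2*D
R(16, -68) + f(n(-5)) = (-61/3 - 25*(-68)) + 2*(-3 + (-5)²) = (-61/3 + 1700) + 2*(-3 + 25) = 5039/3 + 2*22 = 5039/3 + 44 = 5171/3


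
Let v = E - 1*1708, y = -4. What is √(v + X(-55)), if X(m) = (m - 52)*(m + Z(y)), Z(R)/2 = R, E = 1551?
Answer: 2*√1646 ≈ 81.142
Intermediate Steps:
Z(R) = 2*R
X(m) = (-52 + m)*(-8 + m) (X(m) = (m - 52)*(m + 2*(-4)) = (-52 + m)*(m - 8) = (-52 + m)*(-8 + m))
v = -157 (v = 1551 - 1*1708 = 1551 - 1708 = -157)
√(v + X(-55)) = √(-157 + (416 + (-55)² - 60*(-55))) = √(-157 + (416 + 3025 + 3300)) = √(-157 + 6741) = √6584 = 2*√1646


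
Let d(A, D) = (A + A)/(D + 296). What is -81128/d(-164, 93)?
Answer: 3944849/41 ≈ 96216.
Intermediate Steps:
d(A, D) = 2*A/(296 + D) (d(A, D) = (2*A)/(296 + D) = 2*A/(296 + D))
-81128/d(-164, 93) = -81128/(2*(-164)/(296 + 93)) = -81128/(2*(-164)/389) = -81128/(2*(-164)*(1/389)) = -81128/(-328/389) = -81128*(-389/328) = 3944849/41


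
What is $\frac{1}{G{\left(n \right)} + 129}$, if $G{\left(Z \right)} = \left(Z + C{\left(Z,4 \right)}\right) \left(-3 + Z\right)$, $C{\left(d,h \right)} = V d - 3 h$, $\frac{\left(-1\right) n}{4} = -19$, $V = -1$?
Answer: $- \frac{1}{747} \approx -0.0013387$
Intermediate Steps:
$n = 76$ ($n = \left(-4\right) \left(-19\right) = 76$)
$C{\left(d,h \right)} = - d - 3 h$
$G{\left(Z \right)} = 36 - 12 Z$ ($G{\left(Z \right)} = \left(Z - \left(12 + Z\right)\right) \left(-3 + Z\right) = - 12 \left(-3 + Z\right) = 36 - 12 Z$)
$\frac{1}{G{\left(n \right)} + 129} = \frac{1}{\left(36 - 912\right) + 129} = \frac{1}{-876 + 129} = \frac{1}{-747} = - \frac{1}{747}$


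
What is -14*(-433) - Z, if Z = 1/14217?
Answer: 86183453/14217 ≈ 6062.0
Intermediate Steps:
Z = 1/14217 ≈ 7.0338e-5
-14*(-433) - Z = -14*(-433) - 1*1/14217 = 6062 - 1/14217 = 86183453/14217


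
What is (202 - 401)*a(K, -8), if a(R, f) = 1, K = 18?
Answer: -199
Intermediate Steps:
(202 - 401)*a(K, -8) = (202 - 401)*1 = -199*1 = -199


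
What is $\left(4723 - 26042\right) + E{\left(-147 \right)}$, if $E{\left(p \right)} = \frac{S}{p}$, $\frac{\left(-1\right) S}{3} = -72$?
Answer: $- \frac{1044703}{49} \approx -21320.0$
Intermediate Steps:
$S = 216$ ($S = \left(-3\right) \left(-72\right) = 216$)
$E{\left(p \right)} = \frac{216}{p}$
$\left(4723 - 26042\right) + E{\left(-147 \right)} = \left(4723 - 26042\right) + \frac{216}{-147} = -21319 + 216 \left(- \frac{1}{147}\right) = -21319 - \frac{72}{49} = - \frac{1044703}{49}$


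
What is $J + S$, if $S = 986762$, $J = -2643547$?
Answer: $-1656785$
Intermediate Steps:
$J + S = -2643547 + 986762 = -1656785$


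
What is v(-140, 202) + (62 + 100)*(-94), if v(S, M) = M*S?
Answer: -43508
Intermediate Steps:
v(-140, 202) + (62 + 100)*(-94) = 202*(-140) + (62 + 100)*(-94) = -28280 + 162*(-94) = -28280 - 15228 = -43508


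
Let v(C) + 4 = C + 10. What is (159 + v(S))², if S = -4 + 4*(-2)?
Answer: 23409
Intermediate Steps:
S = -12 (S = -4 - 8 = -12)
v(C) = 6 + C (v(C) = -4 + (C + 10) = -4 + (10 + C) = 6 + C)
(159 + v(S))² = (159 + (6 - 12))² = (159 - 6)² = 153² = 23409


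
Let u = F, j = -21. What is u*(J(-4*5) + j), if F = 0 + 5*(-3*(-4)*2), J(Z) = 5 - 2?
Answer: -2160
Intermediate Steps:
J(Z) = 3
F = 120 (F = 0 + 5*(12*2) = 0 + 5*24 = 0 + 120 = 120)
u = 120
u*(J(-4*5) + j) = 120*(3 - 21) = 120*(-18) = -2160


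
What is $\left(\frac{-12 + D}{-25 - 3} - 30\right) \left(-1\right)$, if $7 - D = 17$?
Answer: $\frac{409}{14} \approx 29.214$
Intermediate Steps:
$D = -10$ ($D = 7 - 17 = -10$)
$\left(\frac{-12 + D}{-25 - 3} - 30\right) \left(-1\right) = \left(\frac{-12 - 10}{-25 - 3} - 30\right) \left(-1\right) = \left(- \frac{22}{-28} - 30\right) \left(-1\right) = \left(\left(-22\right) \left(- \frac{1}{28}\right) - 30\right) \left(-1\right) = \left(\frac{11}{14} - 30\right) \left(-1\right) = \left(- \frac{409}{14}\right) \left(-1\right) = \frac{409}{14}$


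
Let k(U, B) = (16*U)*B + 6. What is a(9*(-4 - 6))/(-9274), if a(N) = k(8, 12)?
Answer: -771/4637 ≈ -0.16627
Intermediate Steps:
k(U, B) = 6 + 16*B*U (k(U, B) = 16*B*U + 6 = 6 + 16*B*U)
a(N) = 1542 (a(N) = 6 + 16*12*8 = 6 + 1536 = 1542)
a(9*(-4 - 6))/(-9274) = 1542/(-9274) = 1542*(-1/9274) = -771/4637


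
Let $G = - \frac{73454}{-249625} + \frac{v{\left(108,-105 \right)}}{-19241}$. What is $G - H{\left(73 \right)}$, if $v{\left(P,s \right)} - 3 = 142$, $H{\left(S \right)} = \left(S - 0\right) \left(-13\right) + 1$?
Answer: $\frac{4554653957289}{4803034625} \approx 948.29$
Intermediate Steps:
$H{\left(S \right)} = 1 - 13 S$ ($H{\left(S \right)} = \left(S + 0\right) \left(-13\right) + 1 = S \left(-13\right) + 1 = - 13 S + 1 = 1 - 13 S$)
$v{\left(P,s \right)} = 145$ ($v{\left(P,s \right)} = 3 + 142 = 145$)
$G = \frac{1377132789}{4803034625}$ ($G = - \frac{73454}{-249625} + \frac{145}{-19241} = \left(-73454\right) \left(- \frac{1}{249625}\right) + 145 \left(- \frac{1}{19241}\right) = \frac{73454}{249625} - \frac{145}{19241} = \frac{1377132789}{4803034625} \approx 0.28672$)
$G - H{\left(73 \right)} = \frac{1377132789}{4803034625} - \left(1 - 949\right) = \frac{1377132789}{4803034625} - -948 = \frac{1377132789}{4803034625} + 948 = \frac{4554653957289}{4803034625}$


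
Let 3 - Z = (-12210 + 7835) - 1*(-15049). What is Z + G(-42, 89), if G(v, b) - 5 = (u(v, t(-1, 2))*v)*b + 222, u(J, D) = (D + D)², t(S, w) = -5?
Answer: -384244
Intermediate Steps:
u(J, D) = 4*D² (u(J, D) = (2*D)² = 4*D²)
G(v, b) = 227 + 100*b*v (G(v, b) = 5 + (((4*(-5)²)*v)*b + 222) = 5 + (((4*25)*v)*b + 222) = 5 + ((100*v)*b + 222) = 5 + (100*b*v + 222) = 5 + (222 + 100*b*v) = 227 + 100*b*v)
Z = -10671 (Z = 3 - ((-12210 + 7835) - 1*(-15049)) = 3 - (-4375 + 15049) = 3 - 1*10674 = 3 - 10674 = -10671)
Z + G(-42, 89) = -10671 + (227 + 100*89*(-42)) = -10671 + (227 - 373800) = -10671 - 373573 = -384244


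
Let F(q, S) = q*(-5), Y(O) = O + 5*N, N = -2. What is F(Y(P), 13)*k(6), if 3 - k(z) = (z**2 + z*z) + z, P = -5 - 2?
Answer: -6375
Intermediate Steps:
P = -7
Y(O) = -10 + O (Y(O) = O + 5*(-2) = O - 10 = -10 + O)
F(q, S) = -5*q
k(z) = 3 - z - 2*z**2 (k(z) = 3 - ((z**2 + z*z) + z) = 3 - ((z**2 + z**2) + z) = 3 - (2*z**2 + z) = 3 - (z + 2*z**2) = 3 + (-z - 2*z**2) = 3 - z - 2*z**2)
F(Y(P), 13)*k(6) = (-5*(-10 - 7))*(3 - 1*6 - 2*6**2) = (-5*(-17))*(3 - 6 - 2*36) = 85*(3 - 6 - 72) = 85*(-75) = -6375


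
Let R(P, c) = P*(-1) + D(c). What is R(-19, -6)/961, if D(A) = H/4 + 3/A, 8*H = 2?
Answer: 297/15376 ≈ 0.019316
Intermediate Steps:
H = 1/4 (H = (1/8)*2 = 1/4 ≈ 0.25000)
D(A) = 1/16 + 3/A (D(A) = (1/4)/4 + 3/A = (1/4)*(1/4) + 3/A = 1/16 + 3/A)
R(P, c) = -P + (48 + c)/(16*c) (R(P, c) = P*(-1) + (48 + c)/(16*c) = -P + (48 + c)/(16*c))
R(-19, -6)/961 = (1/16 - 1*(-19) + 3/(-6))/961 = (1/16 + 19 + 3*(-1/6))*(1/961) = (1/16 + 19 - 1/2)*(1/961) = (297/16)*(1/961) = 297/15376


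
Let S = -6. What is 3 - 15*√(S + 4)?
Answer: 3 - 15*I*√2 ≈ 3.0 - 21.213*I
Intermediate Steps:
3 - 15*√(S + 4) = 3 - 15*√(-6 + 4) = 3 - 15*I*√2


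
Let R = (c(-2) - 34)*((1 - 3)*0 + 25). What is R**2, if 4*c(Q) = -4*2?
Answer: 810000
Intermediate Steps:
c(Q) = -2 (c(Q) = (-4*2)/4 = (1/4)*(-8) = -2)
R = -900 (R = (-2 - 34)*((1 - 3)*0 + 25) = -36*(-2*0 + 25) = -36*(0 + 25) = -36*25 = -900)
R**2 = (-900)**2 = 810000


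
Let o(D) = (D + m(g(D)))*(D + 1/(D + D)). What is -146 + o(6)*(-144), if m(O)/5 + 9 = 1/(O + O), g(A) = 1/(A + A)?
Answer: 7738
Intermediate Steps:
g(A) = 1/(2*A)
m(O) = -45 + 5/(2*O) (m(O) = -45 + 5/(O + O) = -45 + 5/((2*O)) = -45 + 5*(1/(2*O)) = -45 + 5/(2*O))
o(D) = (-45 + 6*D)*(D + 1/(2*D)) (o(D) = (D + (-45 + 5/(2*((1/(2*D))))))*(D + 1/(D + D)) = (D + (-45 + 5*(2*D)/2))*(D + 1/(2*D)) = (D + (-45 + 5*D))*(D + 1/(2*D)) = (-45 + 6*D)*(D + 1/(2*D)))
-146 + o(6)*(-144) = -146 + (3 - 45*6 + 6*6² - 45/2/6)*(-144) = -146 + (3 - 270 + 6*36 - 45/2*⅙)*(-144) = -146 + (3 - 270 + 216 - 15/4)*(-144) = -146 - 219/4*(-144) = -146 + 7884 = 7738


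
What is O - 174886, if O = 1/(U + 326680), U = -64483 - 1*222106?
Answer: -7011354625/40091 ≈ -1.7489e+5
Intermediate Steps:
U = -286589 (U = -64483 - 222106 = -286589)
O = 1/40091 (O = 1/(-286589 + 326680) = 1/40091 ≈ 2.4943e-5)
O - 174886 = 1/40091 - 174886 = -7011354625/40091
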